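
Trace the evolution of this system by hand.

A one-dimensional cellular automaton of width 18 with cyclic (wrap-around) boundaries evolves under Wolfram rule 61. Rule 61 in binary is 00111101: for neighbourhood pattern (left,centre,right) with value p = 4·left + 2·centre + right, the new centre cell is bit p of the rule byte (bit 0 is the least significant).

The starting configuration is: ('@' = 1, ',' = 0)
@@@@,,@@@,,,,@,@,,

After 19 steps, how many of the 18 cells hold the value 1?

10

t=0: @@@@,,@@@,,,,@,@,,
t=1: @,,,@,@,,@@@,@@@@,
t=2: @@@,@@@@,@,,@@,,,@
t=3: ,,,@@,,,@@@,@,@@,@
t=4: @@,@,@@,@,,@@@@,@@
t=5: ,,@@@@,@@@,@,,,@@,
t=6: @,@,,,@@,,@@@@,@,@
t=7: ,@@@@,@,@,@,,,@@@@
t=8: @@,,,@@@@@@@@,@,,,
t=9: @,@@,@,,,,,,,@@@@,
t=10: @@@,@@@@@@@@,@,,,@
t=11: ,,,@@,,,,,,,@@@@,@
t=12: @@,@,@@@@@@,@,,,@@
t=13: ,,@@@@,,,,,@@@@,@,
t=14: @,@,,,@@@@,@,,,@@@
t=15: ,@@@@,@,,,@@@@,@,,
t=16: ,@,,,@@@@,@,,,@@@@
t=17: @@@@,@,,,@@@@,@,,,
t=18: @,,,@@@@,@,,,@@@@,
t=19: @@@,@,,,@@@@,@,,,@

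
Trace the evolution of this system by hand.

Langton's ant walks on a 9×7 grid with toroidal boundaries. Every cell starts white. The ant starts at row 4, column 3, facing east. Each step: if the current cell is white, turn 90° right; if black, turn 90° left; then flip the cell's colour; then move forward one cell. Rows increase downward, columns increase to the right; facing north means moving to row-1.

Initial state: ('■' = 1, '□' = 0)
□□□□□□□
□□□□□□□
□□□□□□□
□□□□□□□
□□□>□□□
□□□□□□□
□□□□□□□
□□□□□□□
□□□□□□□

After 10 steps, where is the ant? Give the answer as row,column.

3,2

gen 0: □□□□□□□
□□□□□□□
□□□□□□□
□□□□□□□
□□□>□□□
□□□□□□□
□□□□□□□
□□□□□□□
□□□□□□□
gen 1: □□□□□□□
□□□□□□□
□□□□□□□
□□□□□□□
□□□■□□□
□□□v□□□
□□□□□□□
□□□□□□□
□□□□□□□
gen 2: □□□□□□□
□□□□□□□
□□□□□□□
□□□□□□□
□□□■□□□
□□<■□□□
□□□□□□□
□□□□□□□
□□□□□□□
gen 3: □□□□□□□
□□□□□□□
□□□□□□□
□□□□□□□
□□^■□□□
□□■■□□□
□□□□□□□
□□□□□□□
□□□□□□□
gen 4: □□□□□□□
□□□□□□□
□□□□□□□
□□□□□□□
□□■>□□□
□□■■□□□
□□□□□□□
□□□□□□□
□□□□□□□
gen 5: □□□□□□□
□□□□□□□
□□□□□□□
□□□^□□□
□□■□□□□
□□■■□□□
□□□□□□□
□□□□□□□
□□□□□□□
gen 6: □□□□□□□
□□□□□□□
□□□□□□□
□□□■>□□
□□■□□□□
□□■■□□□
□□□□□□□
□□□□□□□
□□□□□□□
gen 7: □□□□□□□
□□□□□□□
□□□□□□□
□□□■■□□
□□■□v□□
□□■■□□□
□□□□□□□
□□□□□□□
□□□□□□□
gen 8: □□□□□□□
□□□□□□□
□□□□□□□
□□□■■□□
□□■<■□□
□□■■□□□
□□□□□□□
□□□□□□□
□□□□□□□
gen 9: □□□□□□□
□□□□□□□
□□□□□□□
□□□^■□□
□□■■■□□
□□■■□□□
□□□□□□□
□□□□□□□
□□□□□□□
gen 10: □□□□□□□
□□□□□□□
□□□□□□□
□□<□■□□
□□■■■□□
□□■■□□□
□□□□□□□
□□□□□□□
□□□□□□□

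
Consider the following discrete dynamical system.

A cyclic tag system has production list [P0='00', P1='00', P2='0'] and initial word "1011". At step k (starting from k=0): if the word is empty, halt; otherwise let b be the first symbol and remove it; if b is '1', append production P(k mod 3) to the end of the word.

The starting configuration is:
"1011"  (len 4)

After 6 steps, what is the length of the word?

3

[0] "1011"  (len 4)
[1] "01100"  (len 5)
[2] "1100"  (len 4)
[3] "1000"  (len 4)
[4] "00000"  (len 5)
[5] "0000"  (len 4)
[6] "000"  (len 3)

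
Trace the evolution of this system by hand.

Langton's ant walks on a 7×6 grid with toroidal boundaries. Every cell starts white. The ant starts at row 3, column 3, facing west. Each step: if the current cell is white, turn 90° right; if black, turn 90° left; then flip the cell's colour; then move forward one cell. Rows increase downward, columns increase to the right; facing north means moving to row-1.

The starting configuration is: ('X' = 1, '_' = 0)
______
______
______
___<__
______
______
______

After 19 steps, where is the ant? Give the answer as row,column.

k=0  ______
______
______
___<__
______
______
______
k=1  ______
______
___^__
___X__
______
______
______
k=2  ______
______
___X>_
___X__
______
______
______
k=3  ______
______
___XX_
___Xv_
______
______
______
k=4  ______
______
___XX_
___<X_
______
______
______
k=5  ______
______
___XX_
____X_
___v__
______
______
k=6  ______
______
___XX_
____X_
__<X__
______
______
k=7  ______
______
___XX_
__^_X_
__XX__
______
______
k=8  ______
______
___XX_
__X>X_
__XX__
______
______
k=9  ______
______
___XX_
__XXX_
__Xv__
______
______
k=10  ______
______
___XX_
__XXX_
__X_>_
______
______
k=11  ______
______
___XX_
__XXX_
__X_X_
____v_
______
k=12  ______
______
___XX_
__XXX_
__X_X_
___<X_
______
k=13  ______
______
___XX_
__XXX_
__X^X_
___XX_
______
k=14  ______
______
___XX_
__XXX_
__XX>_
___XX_
______
k=15  ______
______
___XX_
__XX^_
__XX__
___XX_
______
k=16  ______
______
___XX_
__X<__
__XX__
___XX_
______
k=17  ______
______
___XX_
__X___
__Xv__
___XX_
______
k=18  ______
______
___XX_
__X___
__X_>_
___XX_
______
k=19  ______
______
___XX_
__X___
__X_X_
___Xv_
______

5,4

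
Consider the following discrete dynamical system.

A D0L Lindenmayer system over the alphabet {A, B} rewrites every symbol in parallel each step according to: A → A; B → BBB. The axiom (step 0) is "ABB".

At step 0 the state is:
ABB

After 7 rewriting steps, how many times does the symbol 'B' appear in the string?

4374

step 0: ABB
step 1: ABBBBBB
step 2: ABBBBBBBBBBBBBBBBBB
step 3: ABBBBBBBBBBBBBBBBBBBBBBBBBBBBBBBBBBBBBBBBBBBBBBBBBBBBBB
step 4: ABBBBBBBBBBBBBBBBBBBBBBBBBBBBBBBBBBBBBBBBBBBBBBBBBBBBBBBBB…BBBBBBBBBBBBBBBBBBBBBBBBBBBBBBBBBBBBBBBBBBBBBBBBBBBBBBBBBB  (len 163)
step 5: ABBBBBBBBBBBBBBBBBBBBBBBBBBBBBBBBBBBBBBBBBBBBBBBBBBBBBBBBB…BBBBBBBBBBBBBBBBBBBBBBBBBBBBBBBBBBBBBBBBBBBBBBBBBBBBBBBBBB  (len 487)
step 6: ABBBBBBBBBBBBBBBBBBBBBBBBBBBBBBBBBBBBBBBBBBBBBBBBBBBBBBBBB…BBBBBBBBBBBBBBBBBBBBBBBBBBBBBBBBBBBBBBBBBBBBBBBBBBBBBBBBBB  (len 1459)
step 7: ABBBBBBBBBBBBBBBBBBBBBBBBBBBBBBBBBBBBBBBBBBBBBBBBBBBBBBBBB…BBBBBBBBBBBBBBBBBBBBBBBBBBBBBBBBBBBBBBBBBBBBBBBBBBBBBBBBBB  (len 4375)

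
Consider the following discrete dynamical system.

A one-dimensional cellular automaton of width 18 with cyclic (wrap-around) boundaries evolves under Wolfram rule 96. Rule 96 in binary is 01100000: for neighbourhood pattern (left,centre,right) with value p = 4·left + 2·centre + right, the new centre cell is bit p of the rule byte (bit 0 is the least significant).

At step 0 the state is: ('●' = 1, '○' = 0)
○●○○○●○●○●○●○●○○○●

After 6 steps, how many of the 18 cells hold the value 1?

step 0: ○●○○○●○●○●○●○●○○○●
step 1: ●○○○○○●○●○●○●○○○○○
step 2: ○○○○○○○●○●○●○○○○○○
step 3: ○○○○○○○○●○●○○○○○○○
step 4: ○○○○○○○○○●○○○○○○○○
step 5: ○○○○○○○○○○○○○○○○○○
step 6: ○○○○○○○○○○○○○○○○○○

0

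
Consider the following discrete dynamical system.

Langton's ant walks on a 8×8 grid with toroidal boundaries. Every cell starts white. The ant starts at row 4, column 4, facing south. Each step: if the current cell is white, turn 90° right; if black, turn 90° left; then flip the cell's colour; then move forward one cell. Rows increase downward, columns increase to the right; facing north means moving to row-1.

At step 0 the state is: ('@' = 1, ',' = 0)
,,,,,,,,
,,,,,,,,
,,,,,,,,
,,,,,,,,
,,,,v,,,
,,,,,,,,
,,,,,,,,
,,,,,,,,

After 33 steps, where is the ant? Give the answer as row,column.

2,5

t=0: ,,,,,,,,
,,,,,,,,
,,,,,,,,
,,,,,,,,
,,,,v,,,
,,,,,,,,
,,,,,,,,
,,,,,,,,
t=1: ,,,,,,,,
,,,,,,,,
,,,,,,,,
,,,,,,,,
,,,<@,,,
,,,,,,,,
,,,,,,,,
,,,,,,,,
t=2: ,,,,,,,,
,,,,,,,,
,,,,,,,,
,,,^,,,,
,,,@@,,,
,,,,,,,,
,,,,,,,,
,,,,,,,,
t=3: ,,,,,,,,
,,,,,,,,
,,,,,,,,
,,,@>,,,
,,,@@,,,
,,,,,,,,
,,,,,,,,
,,,,,,,,
t=4: ,,,,,,,,
,,,,,,,,
,,,,,,,,
,,,@@,,,
,,,@v,,,
,,,,,,,,
,,,,,,,,
,,,,,,,,
t=5: ,,,,,,,,
,,,,,,,,
,,,,,,,,
,,,@@,,,
,,,@,>,,
,,,,,,,,
,,,,,,,,
,,,,,,,,
t=6: ,,,,,,,,
,,,,,,,,
,,,,,,,,
,,,@@,,,
,,,@,@,,
,,,,,v,,
,,,,,,,,
,,,,,,,,
t=7: ,,,,,,,,
,,,,,,,,
,,,,,,,,
,,,@@,,,
,,,@,@,,
,,,,<@,,
,,,,,,,,
,,,,,,,,
t=8: ,,,,,,,,
,,,,,,,,
,,,,,,,,
,,,@@,,,
,,,@^@,,
,,,,@@,,
,,,,,,,,
,,,,,,,,
t=9: ,,,,,,,,
,,,,,,,,
,,,,,,,,
,,,@@,,,
,,,@@>,,
,,,,@@,,
,,,,,,,,
,,,,,,,,
t=10: ,,,,,,,,
,,,,,,,,
,,,,,,,,
,,,@@^,,
,,,@@,,,
,,,,@@,,
,,,,,,,,
,,,,,,,,
t=11: ,,,,,,,,
,,,,,,,,
,,,,,,,,
,,,@@@>,
,,,@@,,,
,,,,@@,,
,,,,,,,,
,,,,,,,,
t=12: ,,,,,,,,
,,,,,,,,
,,,,,,,,
,,,@@@@,
,,,@@,v,
,,,,@@,,
,,,,,,,,
,,,,,,,,
t=13: ,,,,,,,,
,,,,,,,,
,,,,,,,,
,,,@@@@,
,,,@@<@,
,,,,@@,,
,,,,,,,,
,,,,,,,,
t=14: ,,,,,,,,
,,,,,,,,
,,,,,,,,
,,,@@^@,
,,,@@@@,
,,,,@@,,
,,,,,,,,
,,,,,,,,
t=15: ,,,,,,,,
,,,,,,,,
,,,,,,,,
,,,@<,@,
,,,@@@@,
,,,,@@,,
,,,,,,,,
,,,,,,,,
t=16: ,,,,,,,,
,,,,,,,,
,,,,,,,,
,,,@,,@,
,,,@v@@,
,,,,@@,,
,,,,,,,,
,,,,,,,,
t=17: ,,,,,,,,
,,,,,,,,
,,,,,,,,
,,,@,,@,
,,,@,>@,
,,,,@@,,
,,,,,,,,
,,,,,,,,
t=18: ,,,,,,,,
,,,,,,,,
,,,,,,,,
,,,@,^@,
,,,@,,@,
,,,,@@,,
,,,,,,,,
,,,,,,,,
t=19: ,,,,,,,,
,,,,,,,,
,,,,,,,,
,,,@,@>,
,,,@,,@,
,,,,@@,,
,,,,,,,,
,,,,,,,,
t=20: ,,,,,,,,
,,,,,,,,
,,,,,,^,
,,,@,@,,
,,,@,,@,
,,,,@@,,
,,,,,,,,
,,,,,,,,
t=21: ,,,,,,,,
,,,,,,,,
,,,,,,@>
,,,@,@,,
,,,@,,@,
,,,,@@,,
,,,,,,,,
,,,,,,,,
t=22: ,,,,,,,,
,,,,,,,,
,,,,,,@@
,,,@,@,v
,,,@,,@,
,,,,@@,,
,,,,,,,,
,,,,,,,,
t=23: ,,,,,,,,
,,,,,,,,
,,,,,,@@
,,,@,@<@
,,,@,,@,
,,,,@@,,
,,,,,,,,
,,,,,,,,
t=24: ,,,,,,,,
,,,,,,,,
,,,,,,^@
,,,@,@@@
,,,@,,@,
,,,,@@,,
,,,,,,,,
,,,,,,,,
t=25: ,,,,,,,,
,,,,,,,,
,,,,,<,@
,,,@,@@@
,,,@,,@,
,,,,@@,,
,,,,,,,,
,,,,,,,,
t=26: ,,,,,,,,
,,,,,^,,
,,,,,@,@
,,,@,@@@
,,,@,,@,
,,,,@@,,
,,,,,,,,
,,,,,,,,
t=27: ,,,,,,,,
,,,,,@>,
,,,,,@,@
,,,@,@@@
,,,@,,@,
,,,,@@,,
,,,,,,,,
,,,,,,,,
t=28: ,,,,,,,,
,,,,,@@,
,,,,,@v@
,,,@,@@@
,,,@,,@,
,,,,@@,,
,,,,,,,,
,,,,,,,,
t=29: ,,,,,,,,
,,,,,@@,
,,,,,<@@
,,,@,@@@
,,,@,,@,
,,,,@@,,
,,,,,,,,
,,,,,,,,
t=30: ,,,,,,,,
,,,,,@@,
,,,,,,@@
,,,@,v@@
,,,@,,@,
,,,,@@,,
,,,,,,,,
,,,,,,,,
t=31: ,,,,,,,,
,,,,,@@,
,,,,,,@@
,,,@,,>@
,,,@,,@,
,,,,@@,,
,,,,,,,,
,,,,,,,,
t=32: ,,,,,,,,
,,,,,@@,
,,,,,,^@
,,,@,,,@
,,,@,,@,
,,,,@@,,
,,,,,,,,
,,,,,,,,
t=33: ,,,,,,,,
,,,,,@@,
,,,,,<,@
,,,@,,,@
,,,@,,@,
,,,,@@,,
,,,,,,,,
,,,,,,,,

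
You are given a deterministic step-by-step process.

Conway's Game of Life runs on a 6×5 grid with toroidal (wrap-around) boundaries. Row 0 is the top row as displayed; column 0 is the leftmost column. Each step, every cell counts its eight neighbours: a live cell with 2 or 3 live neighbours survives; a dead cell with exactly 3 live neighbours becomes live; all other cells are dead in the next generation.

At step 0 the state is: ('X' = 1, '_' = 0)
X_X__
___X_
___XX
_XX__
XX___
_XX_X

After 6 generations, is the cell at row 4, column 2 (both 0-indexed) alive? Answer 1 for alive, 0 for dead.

0) X_X__
___X_
___XX
_XX__
XX___
_XX_X
1) X_X_X
__XX_
___XX
_XXXX
___X_
__XXX
2) X____
XXX__
XX___
X____
XX___
XXX__
3) ____X
__X_X
__X_X
____X
__X_X
__X_X
4) X___X
X___X
X___X
X___X
X___X
X___X
5) _X_X_
_X_X_
_X_X_
_X_X_
_X_X_
_X_X_
6) XX_XX
XX_XX
XX_XX
XX_XX
XX_XX
XX_XX

0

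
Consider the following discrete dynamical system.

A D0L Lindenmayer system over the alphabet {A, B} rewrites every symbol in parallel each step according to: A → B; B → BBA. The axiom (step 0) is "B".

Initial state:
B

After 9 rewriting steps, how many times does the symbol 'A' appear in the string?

985

0) B
1) BBA
2) BBABBAB
3) BBABBABBBABBABBBA
4) BBABBABBBABBABBBABBABBABBBABBABBBABBABBAB
5) BBABBABBBABBABBBABBABBABBBABBABBBABBABBABBBABBABBBABBABBBABBABBABBBABBABBBABBABBABBBABBABBBABBABBBA
6) BBABBABBBABBABBBABBABBABBBABBABBBABBABBABBBABBABBBABBABBBA…BBABBABBBABBABBBABBABBABBBABBABBBABBABBABBBABBABBBABBABBAB  (len 239)
7) BBABBABBBABBABBBABBABBABBBABBABBBABBABBABBBABBABBBABBABBBA…BBABBABBBABBABBBABBABBABBBABBABBBABBABBABBBABBABBBABBABBBA  (len 577)
8) BBABBABBBABBABBBABBABBABBBABBABBBABBABBABBBABBABBBABBABBBA…BBABBABBBABBABBBABBABBABBBABBABBBABBABBABBBABBABBBABBABBAB  (len 1393)
9) BBABBABBBABBABBBABBABBABBBABBABBBABBABBABBBABBABBBABBABBBA…BBABBABBBABBABBBABBABBABBBABBABBBABBABBABBBABBABBBABBABBBA  (len 3363)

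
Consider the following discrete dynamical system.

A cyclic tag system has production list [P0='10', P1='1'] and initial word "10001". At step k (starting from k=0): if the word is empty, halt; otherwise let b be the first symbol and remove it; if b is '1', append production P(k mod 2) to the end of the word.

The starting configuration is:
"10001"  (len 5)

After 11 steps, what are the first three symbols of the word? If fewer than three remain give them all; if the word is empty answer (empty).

110

0) "10001"  (len 5)
1) "000110"  (len 6)
2) "00110"  (len 5)
3) "0110"  (len 4)
4) "110"  (len 3)
5) "1010"  (len 4)
6) "0101"  (len 4)
7) "101"  (len 3)
8) "011"  (len 3)
9) "11"  (len 2)
10) "11"  (len 2)
11) "110"  (len 3)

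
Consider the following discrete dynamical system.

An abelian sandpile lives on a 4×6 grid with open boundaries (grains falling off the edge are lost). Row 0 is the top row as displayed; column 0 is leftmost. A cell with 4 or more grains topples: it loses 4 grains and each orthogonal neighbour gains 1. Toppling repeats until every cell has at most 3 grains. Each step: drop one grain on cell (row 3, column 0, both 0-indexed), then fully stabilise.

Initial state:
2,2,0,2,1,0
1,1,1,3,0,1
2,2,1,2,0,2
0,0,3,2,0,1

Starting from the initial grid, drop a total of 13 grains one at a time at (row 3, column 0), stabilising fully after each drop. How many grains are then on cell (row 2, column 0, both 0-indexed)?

1

0) 2,2,0,2,1,0
1,1,1,3,0,1
2,2,1,2,0,2
0,0,3,2,0,1
1) 2,2,0,2,1,0
1,1,1,3,0,1
2,2,1,2,0,2
1,0,3,2,0,1
2) 2,2,0,2,1,0
1,1,1,3,0,1
2,2,1,2,0,2
2,0,3,2,0,1
3) 2,2,0,2,1,0
1,1,1,3,0,1
2,2,1,2,0,2
3,0,3,2,0,1
4) 2,2,0,2,1,0
1,1,1,3,0,1
3,2,1,2,0,2
0,1,3,2,0,1
5) 2,2,0,2,1,0
1,1,1,3,0,1
3,2,1,2,0,2
1,1,3,2,0,1
6) 2,2,0,2,1,0
1,1,1,3,0,1
3,2,1,2,0,2
2,1,3,2,0,1
7) 2,2,0,2,1,0
1,1,1,3,0,1
3,2,1,2,0,2
3,1,3,2,0,1
8) 2,2,0,2,1,0
2,1,1,3,0,1
0,3,1,2,0,2
1,2,3,2,0,1
9) 2,2,0,2,1,0
2,1,1,3,0,1
0,3,1,2,0,2
2,2,3,2,0,1
10) 2,2,0,2,1,0
2,1,1,3,0,1
0,3,1,2,0,2
3,2,3,2,0,1
11) 2,2,0,2,1,0
2,1,1,3,0,1
1,3,1,2,0,2
0,3,3,2,0,1
12) 2,2,0,2,1,0
2,1,1,3,0,1
1,3,1,2,0,2
1,3,3,2,0,1
13) 2,2,0,2,1,0
2,1,1,3,0,1
1,3,1,2,0,2
2,3,3,2,0,1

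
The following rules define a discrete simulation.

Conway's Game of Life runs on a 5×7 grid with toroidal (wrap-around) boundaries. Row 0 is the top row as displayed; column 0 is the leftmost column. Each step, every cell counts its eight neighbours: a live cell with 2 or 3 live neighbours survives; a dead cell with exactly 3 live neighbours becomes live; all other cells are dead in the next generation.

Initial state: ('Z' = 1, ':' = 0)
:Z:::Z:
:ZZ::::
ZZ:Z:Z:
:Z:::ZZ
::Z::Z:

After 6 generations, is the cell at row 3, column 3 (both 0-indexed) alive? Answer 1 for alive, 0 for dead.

step 0: :Z:::Z:
:ZZ::::
ZZ:Z:Z:
:Z:::ZZ
::Z::Z:
step 1: :Z:::::
::::Z:Z
::::ZZ:
:Z:::Z:
ZZZ:ZZ:
step 2: :ZZZZ:Z
::::Z::
::::Z:Z
ZZZZ:::
Z:Z:ZZZ
step 3: :ZZ:::Z
Z:Z:Z::
ZZZ:ZZ:
::Z::::
:::::::
step 4: ZZZZ:::
::::Z::
Z:Z:ZZZ
::ZZ:::
:ZZ::::
step 5: Z::Z:::
::::Z::
:ZZ:ZZZ
Z:::ZZZ
Z::::::
step 6: :::::::
ZZZ:Z:Z
:Z:::::
:::ZZ::
ZZ::ZZ:

1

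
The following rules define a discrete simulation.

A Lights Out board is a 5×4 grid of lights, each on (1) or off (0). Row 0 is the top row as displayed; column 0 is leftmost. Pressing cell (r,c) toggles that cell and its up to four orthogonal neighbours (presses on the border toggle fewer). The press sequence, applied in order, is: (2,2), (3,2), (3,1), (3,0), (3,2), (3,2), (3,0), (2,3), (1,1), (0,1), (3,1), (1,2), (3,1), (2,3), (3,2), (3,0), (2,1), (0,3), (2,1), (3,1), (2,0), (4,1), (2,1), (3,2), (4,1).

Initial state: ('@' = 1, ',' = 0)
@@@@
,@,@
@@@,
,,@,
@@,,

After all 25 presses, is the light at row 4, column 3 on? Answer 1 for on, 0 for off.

0

k=0  @@@@
,@,@
@@@,
,,@,
@@,,
k=1  @@@@
,@@@
@,,@
,,,,
@@,,
k=2  @@@@
,@@@
@,@@
,@@@
@@@,
k=3  @@@@
,@@@
@@@@
@,,@
@,@,
k=4  @@@@
,@@@
,@@@
,@,@
,,@,
k=5  @@@@
,@@@
,@,@
,,@,
,,,,
k=6  @@@@
,@@@
,@@@
,@,@
,,@,
k=7  @@@@
,@@@
@@@@
@,,@
@,@,
k=8  @@@@
,@@,
@@,,
@,,,
@,@,
k=9  @,@@
@,,,
@,,,
@,,,
@,@,
k=10  ,@,@
@@,,
@,,,
@,,,
@,@,
k=11  ,@,@
@@,,
@@,,
,@@,
@@@,
k=12  ,@@@
@,@@
@@@,
,@@,
@@@,
k=13  ,@@@
@,@@
@,@,
@,,,
@,@,
k=14  ,@@@
@,@,
@,,@
@,,@
@,@,
k=15  ,@@@
@,@,
@,@@
@@@,
@,,,
k=16  ,@@@
@,@,
,,@@
,,@,
,,,,
k=17  ,@@@
@@@,
@@,@
,@@,
,,,,
k=18  ,@,,
@@@@
@@,@
,@@,
,,,,
k=19  ,@,,
@,@@
,,@@
,,@,
,,,,
k=20  ,@,,
@,@@
,@@@
@@,,
,@,,
k=21  ,@,,
,,@@
@,@@
,@,,
,@,,
k=22  ,@,,
,,@@
@,@@
,,,,
@,@,
k=23  ,@,,
,@@@
,@,@
,@,,
@,@,
k=24  ,@,,
,@@@
,@@@
,,@@
@,,,
k=25  ,@,,
,@@@
,@@@
,@@@
,@@,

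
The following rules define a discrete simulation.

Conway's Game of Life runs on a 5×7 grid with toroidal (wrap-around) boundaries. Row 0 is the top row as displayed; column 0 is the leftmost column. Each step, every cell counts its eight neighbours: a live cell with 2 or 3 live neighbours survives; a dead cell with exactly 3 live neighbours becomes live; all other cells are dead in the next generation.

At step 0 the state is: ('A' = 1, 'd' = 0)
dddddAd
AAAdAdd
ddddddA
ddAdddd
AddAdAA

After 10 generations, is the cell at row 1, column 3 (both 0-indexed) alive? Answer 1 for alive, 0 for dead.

1

t=0: dddddAd
AAAdAdd
ddddddA
ddAdddd
AddAdAA
t=1: ddAAdAd
AAdddAA
AdAAddd
AddddAd
ddddAAA
t=2: dAAAddd
AddddAd
ddAdAAd
AAdAdAd
dddAddd
t=3: dAAAAdd
dddddAA
AdAAdAd
dAdAdAA
AddAddd
t=4: AAAAAAA
AddddAA
AAAAddd
dAdAdAd
AddddAA
t=5: ddAAddd
ddddddd
dddAdAd
dddAdAd
ddddddd
t=6: ddddddd
ddAAAdd
ddddddd
ddddddd
ddAAAdd
t=7: ddddddd
dddAddd
dddAddd
dddAddd
dddAddd
t=8: ddddddd
ddddddd
ddAAAdd
ddAAAdd
ddddddd
t=9: ddddddd
dddAddd
ddAdAdd
ddAdAdd
dddAddd
t=10: ddddddd
dddAddd
ddAdAdd
ddAdAdd
dddAddd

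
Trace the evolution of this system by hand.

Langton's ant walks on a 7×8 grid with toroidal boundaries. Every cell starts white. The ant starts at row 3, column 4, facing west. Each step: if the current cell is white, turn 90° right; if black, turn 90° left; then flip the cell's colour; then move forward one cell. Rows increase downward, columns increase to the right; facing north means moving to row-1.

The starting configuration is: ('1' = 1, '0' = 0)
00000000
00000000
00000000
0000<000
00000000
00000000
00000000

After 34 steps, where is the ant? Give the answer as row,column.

t=0: 00000000
00000000
00000000
0000<000
00000000
00000000
00000000
t=1: 00000000
00000000
0000^000
00001000
00000000
00000000
00000000
t=2: 00000000
00000000
00001>00
00001000
00000000
00000000
00000000
t=3: 00000000
00000000
00001100
00001v00
00000000
00000000
00000000
t=4: 00000000
00000000
00001100
0000<100
00000000
00000000
00000000
t=5: 00000000
00000000
00001100
00000100
0000v000
00000000
00000000
t=6: 00000000
00000000
00001100
00000100
000<1000
00000000
00000000
t=7: 00000000
00000000
00001100
000^0100
00011000
00000000
00000000
t=8: 00000000
00000000
00001100
0001>100
00011000
00000000
00000000
t=9: 00000000
00000000
00001100
00011100
0001v000
00000000
00000000
t=10: 00000000
00000000
00001100
00011100
00010>00
00000000
00000000
t=11: 00000000
00000000
00001100
00011100
00010100
00000v00
00000000
t=12: 00000000
00000000
00001100
00011100
00010100
0000<100
00000000
t=13: 00000000
00000000
00001100
00011100
0001^100
00001100
00000000
t=14: 00000000
00000000
00001100
00011100
00011>00
00001100
00000000
t=15: 00000000
00000000
00001100
00011^00
00011000
00001100
00000000
t=16: 00000000
00000000
00001100
0001<000
00011000
00001100
00000000
t=17: 00000000
00000000
00001100
00010000
0001v000
00001100
00000000
t=18: 00000000
00000000
00001100
00010000
00010>00
00001100
00000000
t=19: 00000000
00000000
00001100
00010000
00010100
00001v00
00000000
t=20: 00000000
00000000
00001100
00010000
00010100
000010>0
00000000
t=21: 00000000
00000000
00001100
00010000
00010100
00001010
000000v0
t=22: 00000000
00000000
00001100
00010000
00010100
00001010
00000<10
t=23: 00000000
00000000
00001100
00010000
00010100
00001^10
00000110
t=24: 00000000
00000000
00001100
00010000
00010100
000011>0
00000110
t=25: 00000000
00000000
00001100
00010000
000101^0
00001100
00000110
t=26: 00000000
00000000
00001100
00010000
0001011>
00001100
00000110
t=27: 00000000
00000000
00001100
00010000
00010111
0000110v
00000110
t=28: 00000000
00000000
00001100
00010000
00010111
000011<1
00000110
t=29: 00000000
00000000
00001100
00010000
000101^1
00001111
00000110
t=30: 00000000
00000000
00001100
00010000
00010<01
00001111
00000110
t=31: 00000000
00000000
00001100
00010000
00010001
00001v11
00000110
t=32: 00000000
00000000
00001100
00010000
00010001
000010>1
00000110
t=33: 00000000
00000000
00001100
00010000
000100^1
00001001
00000110
t=34: 00000000
00000000
00001100
00010000
0001001>
00001001
00000110

4,7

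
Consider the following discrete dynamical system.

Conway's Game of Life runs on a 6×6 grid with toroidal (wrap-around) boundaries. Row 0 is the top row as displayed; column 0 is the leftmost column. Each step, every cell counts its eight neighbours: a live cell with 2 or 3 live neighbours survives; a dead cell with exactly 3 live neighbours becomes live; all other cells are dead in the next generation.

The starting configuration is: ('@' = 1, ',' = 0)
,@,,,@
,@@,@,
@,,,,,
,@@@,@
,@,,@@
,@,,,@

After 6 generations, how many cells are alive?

0) ,@,,,@
,@@,@,
@,,,,,
,@@@,@
,@,,@@
,@,,,@
1) ,@,,@@
,@@,,@
@,,,@@
,@@@,@
,@,@,@
,@@,,@
2) ,,,@@@
,@@@,,
,,,,,,
,@,@,,
,,,@,@
,@,@,@
3) ,@,,,@
,,@@,,
,@,@,,
,,@,@,
,,,@,,
,,,@,@
4) @,,@,,
@@,@@,
,@,,@,
,,@,@,
,,@@,,
@,@,,,
5) @,,@@,
@@,@@,
@@,,@,
,@@,@,
,,@,,,
,,@,,,
6) @,,,@,
,,,,,,
,,,,@,
@,@,,@
,,@,,,
,@@,,,

9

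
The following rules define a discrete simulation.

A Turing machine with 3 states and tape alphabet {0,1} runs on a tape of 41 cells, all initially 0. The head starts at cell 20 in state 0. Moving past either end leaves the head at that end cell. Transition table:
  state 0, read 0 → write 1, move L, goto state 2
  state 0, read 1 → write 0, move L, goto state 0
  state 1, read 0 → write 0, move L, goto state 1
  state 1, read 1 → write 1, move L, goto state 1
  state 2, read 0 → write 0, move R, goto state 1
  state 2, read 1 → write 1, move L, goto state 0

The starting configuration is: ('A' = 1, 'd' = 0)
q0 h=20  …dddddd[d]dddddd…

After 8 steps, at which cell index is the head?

step 0: q0 h=20  …dddddd[d]dddddd…
step 1: q2 h=19  …dddddd[d]Addddd…
step 2: q1 h=20  …dddddd[A]dddddd…
step 3: q1 h=19  …dddddd[d]Addddd…
step 4: q1 h=18  …dddddd[d]dAdddd…
step 5: q1 h=17  …dddddd[d]ddAddd…
step 6: q1 h=16  …dddddd[d]dddAdd…
step 7: q1 h=15  …dddddd[d]ddddAd…
step 8: q1 h=14  …dddddd[d]dddddA…

14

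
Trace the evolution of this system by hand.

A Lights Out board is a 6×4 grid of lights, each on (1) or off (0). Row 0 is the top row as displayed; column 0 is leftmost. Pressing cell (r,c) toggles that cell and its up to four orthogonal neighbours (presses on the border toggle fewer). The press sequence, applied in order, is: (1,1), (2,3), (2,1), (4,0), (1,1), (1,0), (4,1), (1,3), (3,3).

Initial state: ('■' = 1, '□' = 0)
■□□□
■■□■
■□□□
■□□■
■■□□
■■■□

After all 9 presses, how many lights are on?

step 0: ■□□□
■■□■
■□□□
■□□■
■■□□
■■■□
step 1: ■■□□
□□■■
■■□□
■□□■
■■□□
■■■□
step 2: ■■□□
□□■□
■■■■
■□□□
■■□□
■■■□
step 3: ■■□□
□■■□
□□□■
■■□□
■■□□
■■■□
step 4: ■■□□
□■■□
□□□■
□■□□
□□□□
□■■□
step 5: ■□□□
■□□□
□■□■
□■□□
□□□□
□■■□
step 6: □□□□
□■□□
■■□■
□■□□
□□□□
□■■□
step 7: □□□□
□■□□
■■□■
□□□□
■■■□
□□■□
step 8: □□□■
□■■■
■■□□
□□□□
■■■□
□□■□
step 9: □□□■
□■■■
■■□■
□□■■
■■■■
□□■□

14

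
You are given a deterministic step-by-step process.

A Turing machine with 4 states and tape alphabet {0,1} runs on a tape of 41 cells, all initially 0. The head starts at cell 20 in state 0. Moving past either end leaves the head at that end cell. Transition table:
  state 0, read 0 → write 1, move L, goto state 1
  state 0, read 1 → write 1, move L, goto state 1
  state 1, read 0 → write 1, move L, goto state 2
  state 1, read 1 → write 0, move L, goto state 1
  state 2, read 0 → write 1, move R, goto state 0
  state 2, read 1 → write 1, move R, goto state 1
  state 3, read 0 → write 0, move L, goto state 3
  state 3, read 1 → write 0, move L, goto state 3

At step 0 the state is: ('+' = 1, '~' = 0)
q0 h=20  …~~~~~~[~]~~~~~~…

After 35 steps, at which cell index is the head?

step 0: q0 h=20  …~~~~~~[~]~~~~~~…
step 1: q1 h=19  …~~~~~~[~]+~~~~~…
step 2: q2 h=18  …~~~~~~[~]++~~~~…
step 3: q0 h=19  …~~~~~+[+]+~~~~~…
step 4: q1 h=18  …~~~~~~[+]++~~~~…
step 5: q1 h=17  …~~~~~~[~]~++~~~…
step 6: q2 h=16  …~~~~~~[~]+~++~~…
step 7: q0 h=17  …~~~~~+[+]~++~~~…
step 8: q1 h=16  …~~~~~~[+]+~++~~…
step 9: q1 h=15  …~~~~~~[~]~+~++~…
step 10: q2 h=14  …~~~~~~[~]+~+~++…
step 11: q0 h=15  …~~~~~+[+]~+~++~…
step 12: q1 h=14  …~~~~~~[+]+~+~++…
step 13: q1 h=13  …~~~~~~[~]~+~+~+…
step 14: q2 h=12  …~~~~~~[~]+~+~+~…
step 15: q0 h=13  …~~~~~+[+]~+~+~+…
step 16: q1 h=12  …~~~~~~[+]+~+~+~…
step 17: q1 h=11  …~~~~~~[~]~+~+~+…
step 18: q2 h=10  …~~~~~~[~]+~+~+~…
step 19: q0 h=11  …~~~~~+[+]~+~+~+…
step 20: q1 h=10  …~~~~~~[+]+~+~+~…
step 21: q1 h= 9  …~~~~~~[~]~+~+~+…
step 22: q2 h= 8  …~~~~~~[~]+~+~+~…
step 23: q0 h= 9  …~~~~~+[+]~+~+~+…
step 24: q1 h= 8  …~~~~~~[+]+~+~+~…
step 25: q1 h= 7  …~~~~~~[~]~+~+~+…
step 26: q2 h= 6  |~~~~~~[~]+~+~+~…
step 27: q0 h= 7  …~~~~~+[+]~+~+~+…
step 28: q1 h= 6  |~~~~~~[+]+~+~+~…
step 29: q1 h= 5  |~~~~~[~]~+~+~+…
step 30: q2 h= 4  |~~~~[~]+~+~+~…
step 31: q0 h= 5  |~~~~+[+]~+~+~+…
step 32: q1 h= 4  |~~~~[+]+~+~+~…
step 33: q1 h= 3  |~~~[~]~+~+~+…
step 34: q2 h= 2  |~~[~]+~+~+~…
step 35: q0 h= 3  |~~+[+]~+~+~+…

3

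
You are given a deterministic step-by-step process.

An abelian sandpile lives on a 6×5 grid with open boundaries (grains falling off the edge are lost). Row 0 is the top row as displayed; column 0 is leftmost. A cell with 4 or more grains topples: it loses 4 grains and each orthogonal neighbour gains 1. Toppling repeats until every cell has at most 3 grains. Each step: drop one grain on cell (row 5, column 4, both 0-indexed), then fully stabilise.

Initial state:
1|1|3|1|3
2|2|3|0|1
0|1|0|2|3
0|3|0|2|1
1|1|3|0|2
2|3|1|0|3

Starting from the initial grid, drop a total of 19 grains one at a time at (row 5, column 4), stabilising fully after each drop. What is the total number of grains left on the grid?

49

t=0: 1|1|3|1|3
2|2|3|0|1
0|1|0|2|3
0|3|0|2|1
1|1|3|0|2
2|3|1|0|3
t=1: 1|1|3|1|3
2|2|3|0|1
0|1|0|2|3
0|3|0|2|1
1|1|3|0|3
2|3|1|1|0
t=2: 1|1|3|1|3
2|2|3|0|1
0|1|0|2|3
0|3|0|2|1
1|1|3|0|3
2|3|1|1|1
t=3: 1|1|3|1|3
2|2|3|0|1
0|1|0|2|3
0|3|0|2|1
1|1|3|0|3
2|3|1|1|2
t=4: 1|1|3|1|3
2|2|3|0|1
0|1|0|2|3
0|3|0|2|1
1|1|3|0|3
2|3|1|1|3
t=5: 1|1|3|1|3
2|2|3|0|1
0|1|0|2|3
0|3|0|2|2
1|1|3|1|0
2|3|1|2|1
t=6: 1|1|3|1|3
2|2|3|0|1
0|1|0|2|3
0|3|0|2|2
1|1|3|1|0
2|3|1|2|2
t=7: 1|1|3|1|3
2|2|3|0|1
0|1|0|2|3
0|3|0|2|2
1|1|3|1|0
2|3|1|2|3
t=8: 1|1|3|1|3
2|2|3|0|1
0|1|0|2|3
0|3|0|2|2
1|1|3|1|1
2|3|1|3|0
t=9: 1|1|3|1|3
2|2|3|0|1
0|1|0|2|3
0|3|0|2|2
1|1|3|1|1
2|3|1|3|1
t=10: 1|1|3|1|3
2|2|3|0|1
0|1|0|2|3
0|3|0|2|2
1|1|3|1|1
2|3|1|3|2
t=11: 1|1|3|1|3
2|2|3|0|1
0|1|0|2|3
0|3|0|2|2
1|1|3|1|1
2|3|1|3|3
t=12: 1|1|3|1|3
2|2|3|0|1
0|1|0|2|3
0|3|0|2|2
1|1|3|2|2
2|3|2|0|1
t=13: 1|1|3|1|3
2|2|3|0|1
0|1|0|2|3
0|3|0|2|2
1|1|3|2|2
2|3|2|0|2
t=14: 1|1|3|1|3
2|2|3|0|1
0|1|0|2|3
0|3|0|2|2
1|1|3|2|2
2|3|2|0|3
t=15: 1|1|3|1|3
2|2|3|0|1
0|1|0|2|3
0|3|0|2|2
1|1|3|2|3
2|3|2|1|0
t=16: 1|1|3|1|3
2|2|3|0|1
0|1|0|2|3
0|3|0|2|2
1|1|3|2|3
2|3|2|1|1
t=17: 1|1|3|1|3
2|2|3|0|1
0|1|0|2|3
0|3|0|2|2
1|1|3|2|3
2|3|2|1|2
t=18: 1|1|3|1|3
2|2|3|0|1
0|1|0|2|3
0|3|0|2|2
1|1|3|2|3
2|3|2|1|3
t=19: 1|1|3|1|3
2|2|3|0|1
0|1|0|2|3
0|3|0|2|3
1|1|3|3|0
2|3|2|2|1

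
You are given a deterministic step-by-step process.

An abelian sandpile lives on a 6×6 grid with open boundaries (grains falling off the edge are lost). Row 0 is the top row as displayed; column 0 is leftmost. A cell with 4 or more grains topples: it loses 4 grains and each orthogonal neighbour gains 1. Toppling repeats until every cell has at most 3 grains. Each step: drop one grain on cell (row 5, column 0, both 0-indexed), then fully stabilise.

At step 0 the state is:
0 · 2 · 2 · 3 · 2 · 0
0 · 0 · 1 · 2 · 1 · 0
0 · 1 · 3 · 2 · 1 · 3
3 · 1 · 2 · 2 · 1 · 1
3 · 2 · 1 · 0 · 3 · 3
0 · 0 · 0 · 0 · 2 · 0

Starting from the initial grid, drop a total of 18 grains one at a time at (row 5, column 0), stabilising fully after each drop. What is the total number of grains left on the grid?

step 0: 0 · 2 · 2 · 3 · 2 · 0
0 · 0 · 1 · 2 · 1 · 0
0 · 1 · 3 · 2 · 1 · 3
3 · 1 · 2 · 2 · 1 · 1
3 · 2 · 1 · 0 · 3 · 3
0 · 0 · 0 · 0 · 2 · 0
step 1: 0 · 2 · 2 · 3 · 2 · 0
0 · 0 · 1 · 2 · 1 · 0
0 · 1 · 3 · 2 · 1 · 3
3 · 1 · 2 · 2 · 1 · 1
3 · 2 · 1 · 0 · 3 · 3
1 · 0 · 0 · 0 · 2 · 0
step 2: 0 · 2 · 2 · 3 · 2 · 0
0 · 0 · 1 · 2 · 1 · 0
0 · 1 · 3 · 2 · 1 · 3
3 · 1 · 2 · 2 · 1 · 1
3 · 2 · 1 · 0 · 3 · 3
2 · 0 · 0 · 0 · 2 · 0
step 3: 0 · 2 · 2 · 3 · 2 · 0
0 · 0 · 1 · 2 · 1 · 0
0 · 1 · 3 · 2 · 1 · 3
3 · 1 · 2 · 2 · 1 · 1
3 · 2 · 1 · 0 · 3 · 3
3 · 0 · 0 · 0 · 2 · 0
step 4: 0 · 2 · 2 · 3 · 2 · 0
0 · 0 · 1 · 2 · 1 · 0
1 · 1 · 3 · 2 · 1 · 3
0 · 2 · 2 · 2 · 1 · 1
1 · 3 · 1 · 0 · 3 · 3
1 · 1 · 0 · 0 · 2 · 0
step 5: 0 · 2 · 2 · 3 · 2 · 0
0 · 0 · 1 · 2 · 1 · 0
1 · 1 · 3 · 2 · 1 · 3
0 · 2 · 2 · 2 · 1 · 1
1 · 3 · 1 · 0 · 3 · 3
2 · 1 · 0 · 0 · 2 · 0
step 6: 0 · 2 · 2 · 3 · 2 · 0
0 · 0 · 1 · 2 · 1 · 0
1 · 1 · 3 · 2 · 1 · 3
0 · 2 · 2 · 2 · 1 · 1
1 · 3 · 1 · 0 · 3 · 3
3 · 1 · 0 · 0 · 2 · 0
step 7: 0 · 2 · 2 · 3 · 2 · 0
0 · 0 · 1 · 2 · 1 · 0
1 · 1 · 3 · 2 · 1 · 3
0 · 2 · 2 · 2 · 1 · 1
2 · 3 · 1 · 0 · 3 · 3
0 · 2 · 0 · 0 · 2 · 0
step 8: 0 · 2 · 2 · 3 · 2 · 0
0 · 0 · 1 · 2 · 1 · 0
1 · 1 · 3 · 2 · 1 · 3
0 · 2 · 2 · 2 · 1 · 1
2 · 3 · 1 · 0 · 3 · 3
1 · 2 · 0 · 0 · 2 · 0
step 9: 0 · 2 · 2 · 3 · 2 · 0
0 · 0 · 1 · 2 · 1 · 0
1 · 1 · 3 · 2 · 1 · 3
0 · 2 · 2 · 2 · 1 · 1
2 · 3 · 1 · 0 · 3 · 3
2 · 2 · 0 · 0 · 2 · 0
step 10: 0 · 2 · 2 · 3 · 2 · 0
0 · 0 · 1 · 2 · 1 · 0
1 · 1 · 3 · 2 · 1 · 3
0 · 2 · 2 · 2 · 1 · 1
2 · 3 · 1 · 0 · 3 · 3
3 · 2 · 0 · 0 · 2 · 0
step 11: 0 · 2 · 2 · 3 · 2 · 0
0 · 0 · 1 · 2 · 1 · 0
1 · 1 · 3 · 2 · 1 · 3
0 · 2 · 2 · 2 · 1 · 1
3 · 3 · 1 · 0 · 3 · 3
0 · 3 · 0 · 0 · 2 · 0
step 12: 0 · 2 · 2 · 3 · 2 · 0
0 · 0 · 1 · 2 · 1 · 0
1 · 1 · 3 · 2 · 1 · 3
0 · 2 · 2 · 2 · 1 · 1
3 · 3 · 1 · 0 · 3 · 3
1 · 3 · 0 · 0 · 2 · 0
step 13: 0 · 2 · 2 · 3 · 2 · 0
0 · 0 · 1 · 2 · 1 · 0
1 · 1 · 3 · 2 · 1 · 3
0 · 2 · 2 · 2 · 1 · 1
3 · 3 · 1 · 0 · 3 · 3
2 · 3 · 0 · 0 · 2 · 0
step 14: 0 · 2 · 2 · 3 · 2 · 0
0 · 0 · 1 · 2 · 1 · 0
1 · 1 · 3 · 2 · 1 · 3
0 · 2 · 2 · 2 · 1 · 1
3 · 3 · 1 · 0 · 3 · 3
3 · 3 · 0 · 0 · 2 · 0
step 15: 0 · 2 · 2 · 3 · 2 · 0
0 · 0 · 1 · 2 · 1 · 0
1 · 1 · 3 · 2 · 1 · 3
1 · 3 · 2 · 2 · 1 · 1
1 · 1 · 2 · 0 · 3 · 3
2 · 1 · 1 · 0 · 2 · 0
step 16: 0 · 2 · 2 · 3 · 2 · 0
0 · 0 · 1 · 2 · 1 · 0
1 · 1 · 3 · 2 · 1 · 3
1 · 3 · 2 · 2 · 1 · 1
1 · 1 · 2 · 0 · 3 · 3
3 · 1 · 1 · 0 · 2 · 0
step 17: 0 · 2 · 2 · 3 · 2 · 0
0 · 0 · 1 · 2 · 1 · 0
1 · 1 · 3 · 2 · 1 · 3
1 · 3 · 2 · 2 · 1 · 1
2 · 1 · 2 · 0 · 3 · 3
0 · 2 · 1 · 0 · 2 · 0
step 18: 0 · 2 · 2 · 3 · 2 · 0
0 · 0 · 1 · 2 · 1 · 0
1 · 1 · 3 · 2 · 1 · 3
1 · 3 · 2 · 2 · 1 · 1
2 · 1 · 2 · 0 · 3 · 3
1 · 2 · 1 · 0 · 2 · 0

51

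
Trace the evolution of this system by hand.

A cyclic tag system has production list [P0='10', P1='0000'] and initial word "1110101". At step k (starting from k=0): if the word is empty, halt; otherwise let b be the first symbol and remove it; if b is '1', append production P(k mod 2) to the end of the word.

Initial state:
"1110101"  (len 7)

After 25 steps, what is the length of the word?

gen 0: "1110101"  (len 7)
gen 1: "11010110"  (len 8)
gen 2: "10101100000"  (len 11)
gen 3: "010110000010"  (len 12)
gen 4: "10110000010"  (len 11)
gen 5: "011000001010"  (len 12)
gen 6: "11000001010"  (len 11)
gen 7: "100000101010"  (len 12)
gen 8: "000001010100000"  (len 15)
gen 9: "00001010100000"  (len 14)
gen 10: "0001010100000"  (len 13)
gen 11: "001010100000"  (len 12)
gen 12: "01010100000"  (len 11)
gen 13: "1010100000"  (len 10)
gen 14: "0101000000000"  (len 13)
gen 15: "101000000000"  (len 12)
gen 16: "010000000000000"  (len 15)
gen 17: "10000000000000"  (len 14)
gen 18: "00000000000000000"  (len 17)
gen 19: "0000000000000000"  (len 16)
gen 20: "000000000000000"  (len 15)
gen 21: "00000000000000"  (len 14)
gen 22: "0000000000000"  (len 13)
gen 23: "000000000000"  (len 12)
gen 24: "00000000000"  (len 11)
gen 25: "0000000000"  (len 10)

10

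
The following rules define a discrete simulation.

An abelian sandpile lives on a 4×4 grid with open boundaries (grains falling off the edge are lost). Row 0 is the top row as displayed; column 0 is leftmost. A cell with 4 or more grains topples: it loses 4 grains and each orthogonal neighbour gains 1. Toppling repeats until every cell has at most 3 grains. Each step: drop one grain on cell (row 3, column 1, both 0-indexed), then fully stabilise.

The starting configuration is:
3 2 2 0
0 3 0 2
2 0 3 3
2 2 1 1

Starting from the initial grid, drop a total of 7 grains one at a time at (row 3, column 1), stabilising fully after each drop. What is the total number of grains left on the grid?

29

t=0: 3 2 2 0
0 3 0 2
2 0 3 3
2 2 1 1
t=1: 3 2 2 0
0 3 0 2
2 0 3 3
2 3 1 1
t=2: 3 2 2 0
0 3 0 2
2 1 3 3
3 0 2 1
t=3: 3 2 2 0
0 3 0 2
2 1 3 3
3 1 2 1
t=4: 3 2 2 0
0 3 0 2
2 1 3 3
3 2 2 1
t=5: 3 2 2 0
0 3 0 2
2 1 3 3
3 3 2 1
t=6: 3 2 2 0
0 3 0 2
3 2 3 3
0 1 3 1
t=7: 3 2 2 0
0 3 0 2
3 2 3 3
0 2 3 1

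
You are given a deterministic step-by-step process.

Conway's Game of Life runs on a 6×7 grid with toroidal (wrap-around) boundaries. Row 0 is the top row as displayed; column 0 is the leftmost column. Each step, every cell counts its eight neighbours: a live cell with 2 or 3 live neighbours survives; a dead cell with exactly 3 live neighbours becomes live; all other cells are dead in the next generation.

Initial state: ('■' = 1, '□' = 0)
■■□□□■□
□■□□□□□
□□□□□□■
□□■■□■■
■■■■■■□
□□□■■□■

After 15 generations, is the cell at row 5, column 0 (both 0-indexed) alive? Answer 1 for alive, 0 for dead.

k=0  ■■□□□■□
□■□□□□□
□□□□□□■
□□■■□■■
■■■■■■□
□□□■■□■
k=1  ■■■□■■■
□■□□□□■
■□■□□■■
□□□□□□□
■■□□□□□
□□□□□□□
k=2  □■■□□■■
□□□■■□□
■■□□□■■
□□□□□□□
□□□□□□□
□□■□□■□
k=3  □■■□□■■
□□□■■□□
■□□□■■■
■□□□□□■
□□□□□□□
□■■□□■■
k=4  □■□□□□■
□■■■□□□
■□□■■□□
■□□□□□□
□■□□□■□
□■■□□■■
k=5  □□□■□■■
□■□■■□□
■□□■■□□
■■□□■□■
□■■□□■□
□■■□□■■
k=6  □■□■□□■
■□□□□□■
□□□□□□■
□□□□■□■
□□□■■□□
□■□■□□□
k=7  □■□□□□■
□□□□□■■
□□□□□□■
□□□■■□□
□□■■■■□
■□□■□□□
k=8  □□□□□■■
□□□□□■■
□□□□■□■
□□■□□□□
□□■□□■□
■■□■□■■
k=9  □□□□□□□
■□□□■□□
□□□□□□■
□□□■□■□
■□■■■■□
■■■□□□□
k=10  ■□□□□□□
□□□□□□□
□□□□■■■
□□■■□■□
■□□□□■□
■□■□■□■
k=11  ■■□□□□■
□□□□□■■
□□□■■■■
□□□■□□□
■□■□□■□
■□□□□■□
k=12  □■□□□□□
□□□□□□□
□□□■□□■
□□■■□□□
□■□□■□□
□□□□□■□
k=13  □□□□□□□
□□□□□□□
□□■■□□□
□□■■■□□
□□■■■□□
□□□□□□□
k=14  □□□□□□□
□□□□□□□
□□■□■□□
□■□□□□□
□□■□■□□
□□□■□□□
k=15  □□□□□□□
□□□□□□□
□□□□□□□
□■■□□□□
□□■■□□□
□□□■□□□

0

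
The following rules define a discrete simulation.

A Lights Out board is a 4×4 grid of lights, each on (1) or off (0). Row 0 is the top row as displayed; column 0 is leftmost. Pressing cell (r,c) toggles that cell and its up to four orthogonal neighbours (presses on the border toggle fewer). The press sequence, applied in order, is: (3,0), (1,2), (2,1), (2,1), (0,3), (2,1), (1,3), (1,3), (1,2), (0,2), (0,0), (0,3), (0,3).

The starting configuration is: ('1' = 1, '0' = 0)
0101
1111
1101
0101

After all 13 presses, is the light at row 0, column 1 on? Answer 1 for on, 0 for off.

[0] 0101
1111
1101
0101
[1] 0101
1111
0101
1001
[2] 0111
1000
0111
1001
[3] 0111
1100
1001
1101
[4] 0111
1000
0111
1001
[5] 0100
1001
0111
1001
[6] 0100
1101
1001
1101
[7] 0101
1110
1000
1101
[8] 0100
1101
1001
1101
[9] 0110
1010
1011
1101
[10] 0001
1000
1011
1101
[11] 1101
0000
1011
1101
[12] 1110
0001
1011
1101
[13] 1101
0000
1011
1101

1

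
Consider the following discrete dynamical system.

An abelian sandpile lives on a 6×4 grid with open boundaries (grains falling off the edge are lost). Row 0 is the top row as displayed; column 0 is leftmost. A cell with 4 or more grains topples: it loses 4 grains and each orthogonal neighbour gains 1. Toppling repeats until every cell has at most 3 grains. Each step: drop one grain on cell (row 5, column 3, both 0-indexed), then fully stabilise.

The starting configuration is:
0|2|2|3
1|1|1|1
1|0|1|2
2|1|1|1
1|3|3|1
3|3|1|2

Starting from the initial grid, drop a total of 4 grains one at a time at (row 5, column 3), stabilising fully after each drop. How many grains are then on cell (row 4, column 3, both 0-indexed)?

2

k=0  0|2|2|3
1|1|1|1
1|0|1|2
2|1|1|1
1|3|3|1
3|3|1|2
k=1  0|2|2|3
1|1|1|1
1|0|1|2
2|1|1|1
1|3|3|1
3|3|1|3
k=2  0|2|2|3
1|1|1|1
1|0|1|2
2|1|1|1
1|3|3|2
3|3|2|0
k=3  0|2|2|3
1|1|1|1
1|0|1|2
2|1|1|1
1|3|3|2
3|3|2|1
k=4  0|2|2|3
1|1|1|1
1|0|1|2
2|1|1|1
1|3|3|2
3|3|2|2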